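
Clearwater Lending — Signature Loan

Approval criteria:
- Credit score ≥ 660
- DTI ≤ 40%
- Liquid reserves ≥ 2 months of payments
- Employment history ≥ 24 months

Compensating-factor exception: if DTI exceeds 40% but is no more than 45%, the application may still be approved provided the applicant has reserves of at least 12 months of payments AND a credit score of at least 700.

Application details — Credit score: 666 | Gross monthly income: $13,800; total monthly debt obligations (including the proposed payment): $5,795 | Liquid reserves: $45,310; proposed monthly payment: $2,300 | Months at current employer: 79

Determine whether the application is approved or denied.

Credit score 666 ≥ 660 (meets base)
DTI = 5,795/13,800 = 42% > 40% — standard DTI limit exceeded.
Reserves: 45,310 ÷ 2,300 = 19.7 months (meets 2-month minimum)
Employment 79 ≥ 24 months
42% falls in the override range (40%–45%), so the compensating-factor test applies.
Reserves 19.7 ≥ 12 months; credit score 666 < 700.
Override conditions not both satisfied; exception does not apply.

Denied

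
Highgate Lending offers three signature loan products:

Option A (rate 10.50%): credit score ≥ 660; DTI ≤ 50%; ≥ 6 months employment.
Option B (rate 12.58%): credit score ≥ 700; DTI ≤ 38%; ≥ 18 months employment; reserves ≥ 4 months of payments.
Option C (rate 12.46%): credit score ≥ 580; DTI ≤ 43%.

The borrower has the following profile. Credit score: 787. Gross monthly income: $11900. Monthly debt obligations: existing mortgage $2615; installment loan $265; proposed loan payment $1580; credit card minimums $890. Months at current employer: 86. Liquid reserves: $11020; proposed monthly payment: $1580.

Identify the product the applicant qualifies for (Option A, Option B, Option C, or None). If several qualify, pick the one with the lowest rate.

Total debts = (2,615 + 265 + 1,580 + 890) = 5,350; DTI = 5,350/11,900 = 45%.
Reserves = 11,020/1,580 = 7.0 months.
Option A: score 787 ≥ 660; DTI 45% ≤ 50%; employment 86 ≥ 6 mo → qualifies.
Option B: score 787 ≥ 700; DTI 45% > 38%; employment 86 ≥ 18 mo; reserves 7.0 ≥ 4 mo → does not qualify.
Option C: score 787 ≥ 580; DTI 45% > 43% → does not qualify.

Option A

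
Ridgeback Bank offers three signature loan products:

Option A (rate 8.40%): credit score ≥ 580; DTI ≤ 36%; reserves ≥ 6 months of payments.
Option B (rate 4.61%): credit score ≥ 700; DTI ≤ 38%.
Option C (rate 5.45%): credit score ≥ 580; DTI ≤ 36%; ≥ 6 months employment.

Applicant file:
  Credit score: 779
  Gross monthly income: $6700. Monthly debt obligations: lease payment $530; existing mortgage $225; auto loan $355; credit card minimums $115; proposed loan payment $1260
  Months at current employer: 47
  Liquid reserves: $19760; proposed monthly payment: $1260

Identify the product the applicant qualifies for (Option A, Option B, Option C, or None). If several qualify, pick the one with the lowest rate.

Option B

Total debts = (530 + 225 + 355 + 115 + 1,260) = 2,485; DTI = 2,485/6,700 = 37.1%.
Reserves = 19,760/1,260 = 15.7 months.
Option A: score 779 ≥ 580; DTI 37.1% > 36%; reserves 15.7 ≥ 6 mo → does not qualify.
Option B: score 779 ≥ 700; DTI 37.1% ≤ 38% → qualifies.
Option C: score 779 ≥ 580; DTI 37.1% > 36%; employment 47 ≥ 6 mo → does not qualify.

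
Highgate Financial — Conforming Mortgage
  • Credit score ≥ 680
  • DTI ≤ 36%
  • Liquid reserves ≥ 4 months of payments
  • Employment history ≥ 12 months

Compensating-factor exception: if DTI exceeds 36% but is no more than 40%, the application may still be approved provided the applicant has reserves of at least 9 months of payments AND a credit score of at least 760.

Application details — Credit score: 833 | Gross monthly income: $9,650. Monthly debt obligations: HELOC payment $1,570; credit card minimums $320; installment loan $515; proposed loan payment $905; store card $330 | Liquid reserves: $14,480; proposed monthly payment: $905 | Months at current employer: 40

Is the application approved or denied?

Approved

Credit score 833 ≥ 680 (meets base)
Total debts = (1,570 + 320 + 515 + 905 + 330) = 3,640. DTI = 3,640/9,650 = 37.7% > 36% — standard DTI limit exceeded.
Reserves: 14,480 ÷ 905 = 16.0 months (meets 4-month minimum)
Employment 40 ≥ 12 months
DTI 37.7% is within the 36%–40% exception band; checking compensating factors.
Reserves 16.0 ≥ 9 months; credit score 833 ≥ 760.
Both compensating conditions met → exception applies.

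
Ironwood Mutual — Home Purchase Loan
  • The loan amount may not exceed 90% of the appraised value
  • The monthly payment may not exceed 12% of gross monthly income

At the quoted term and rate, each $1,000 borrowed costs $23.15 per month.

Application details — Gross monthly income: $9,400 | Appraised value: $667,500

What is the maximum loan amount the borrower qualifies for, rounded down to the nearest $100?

$48,700

Payment cap: 12% × $9,400 = $1,128/month.
At $23.15 per $1,000, that supports 1,128/23.15 × 1,000 ≈ $48,725 → $48,700.
LTV cap: 90% × $667,500 = $600,750 → $600,700.
Binding constraint: payment-to-income.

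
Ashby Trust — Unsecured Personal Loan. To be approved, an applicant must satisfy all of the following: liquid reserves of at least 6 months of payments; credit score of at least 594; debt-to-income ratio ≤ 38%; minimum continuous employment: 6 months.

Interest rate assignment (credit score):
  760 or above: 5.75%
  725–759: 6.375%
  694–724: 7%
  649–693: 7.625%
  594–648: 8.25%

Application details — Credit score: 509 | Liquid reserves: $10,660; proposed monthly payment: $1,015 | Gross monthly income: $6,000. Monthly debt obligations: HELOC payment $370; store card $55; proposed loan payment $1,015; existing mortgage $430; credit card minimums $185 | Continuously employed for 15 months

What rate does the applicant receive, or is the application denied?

Denied

Credit score 509 < 594 (below minimum)
Employment 15 ≥ 6 months
Liquid reserves cover 10,660/1,015 = 10.5 months — ≥ 6 required
Total monthly debts = (370 + 55 + 1,015 + 430 + 185) = 2,055. DTI: 2,055 ÷ 6,000 = 34.2%, within the 38% cap
Not all requirements met → denied.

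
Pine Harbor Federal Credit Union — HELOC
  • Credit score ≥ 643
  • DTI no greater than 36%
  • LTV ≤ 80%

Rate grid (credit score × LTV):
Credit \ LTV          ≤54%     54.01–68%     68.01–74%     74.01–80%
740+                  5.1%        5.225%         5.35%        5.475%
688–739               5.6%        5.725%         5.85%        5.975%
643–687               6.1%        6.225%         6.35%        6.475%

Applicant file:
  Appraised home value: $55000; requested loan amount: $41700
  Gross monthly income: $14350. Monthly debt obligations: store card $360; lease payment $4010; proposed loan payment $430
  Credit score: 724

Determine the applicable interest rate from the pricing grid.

5.975%

Credit score 724 ≥ 643; Total monthly debts = (360 + 4,010 + 430) = 4,800. Debt-to-income = 4,800/14,350 = 33.4% — meets 36% limit
Loan-to-value = 41,700/55,000 = 75.8% — pass (80% max)
Score 724 is in the 688–739 band; LTV 75.8% is in the 74.01–80% band → 5.975%.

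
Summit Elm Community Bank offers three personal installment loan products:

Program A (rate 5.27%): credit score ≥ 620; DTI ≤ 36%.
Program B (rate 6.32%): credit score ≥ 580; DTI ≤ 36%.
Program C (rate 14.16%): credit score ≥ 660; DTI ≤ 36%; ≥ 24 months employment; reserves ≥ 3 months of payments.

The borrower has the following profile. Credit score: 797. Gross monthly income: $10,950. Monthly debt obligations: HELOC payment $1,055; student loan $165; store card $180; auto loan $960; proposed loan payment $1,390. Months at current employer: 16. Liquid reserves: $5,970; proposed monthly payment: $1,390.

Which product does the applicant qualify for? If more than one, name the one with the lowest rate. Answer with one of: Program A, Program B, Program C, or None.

Program A

Total debts = (1,055 + 165 + 180 + 960 + 1,390) = 3,750; DTI = 3,750/10,950 = 34.2%.
Reserves = 5,970/1,390 = 4.3 months.
Program A: score 797 ≥ 620; DTI 34.2% ≤ 36% → qualifies.
Program B: score 797 ≥ 580; DTI 34.2% ≤ 36% → qualifies.
Program C: score 797 ≥ 660; DTI 34.2% ≤ 36%; employment 16 < 24 mo; reserves 4.3 ≥ 3 mo → does not qualify.
Qualifying: Program A, Program B. Lowest rate is 5.27% → Program A.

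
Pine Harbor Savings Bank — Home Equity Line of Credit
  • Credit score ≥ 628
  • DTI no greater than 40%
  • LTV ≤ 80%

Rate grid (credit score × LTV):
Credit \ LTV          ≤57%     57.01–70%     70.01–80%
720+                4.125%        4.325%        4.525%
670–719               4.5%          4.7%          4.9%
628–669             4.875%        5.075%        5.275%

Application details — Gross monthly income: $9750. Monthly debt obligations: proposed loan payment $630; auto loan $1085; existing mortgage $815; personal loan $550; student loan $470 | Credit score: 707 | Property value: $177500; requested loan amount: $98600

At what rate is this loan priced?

4.5%

Credit score 707 ≥ 628; Total monthly debts = (630 + 1,085 + 815 + 550 + 470) = 3,550. DTI: 3,550 ÷ 9,750 = 36.4%, within the 40% cap
Loan-to-value = 98,600/177,500 = 55.5% — pass (80% max)
Score 707 is in the 670–719 band; LTV 55.5% is in the ≤57% band → 4.5%.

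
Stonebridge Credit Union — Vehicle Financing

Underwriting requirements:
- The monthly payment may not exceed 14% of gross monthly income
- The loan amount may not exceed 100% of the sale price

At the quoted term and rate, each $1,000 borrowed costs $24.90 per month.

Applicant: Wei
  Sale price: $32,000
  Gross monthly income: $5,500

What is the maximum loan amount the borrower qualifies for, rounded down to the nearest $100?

Payment cap: 14% × $5,500 = $770/month.
At $24.90 per $1,000, that supports 770/24.90 × 1,000 ≈ $30,923 → $30,900.
LTV cap: 100% × $32,000 = $32,000 → $32,000.
Binding constraint: payment-to-income.

$30,900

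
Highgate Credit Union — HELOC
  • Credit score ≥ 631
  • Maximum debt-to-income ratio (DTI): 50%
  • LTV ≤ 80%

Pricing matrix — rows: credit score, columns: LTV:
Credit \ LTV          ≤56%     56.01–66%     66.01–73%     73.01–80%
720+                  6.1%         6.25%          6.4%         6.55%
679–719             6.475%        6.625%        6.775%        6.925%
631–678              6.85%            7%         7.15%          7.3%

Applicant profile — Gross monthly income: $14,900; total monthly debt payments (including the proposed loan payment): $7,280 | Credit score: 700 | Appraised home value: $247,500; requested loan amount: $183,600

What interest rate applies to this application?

Credit score 700 ≥ 631; DTI = 7,280/14,900 = 48.9% ≤ 50%
LTV: 183,600 ÷ 247,500 = 74.2%, within 80% cap
Credit 700 → row 679–719; LTV 74.2% → column 73.01–80%. Grid cell → 6.925%.

6.925%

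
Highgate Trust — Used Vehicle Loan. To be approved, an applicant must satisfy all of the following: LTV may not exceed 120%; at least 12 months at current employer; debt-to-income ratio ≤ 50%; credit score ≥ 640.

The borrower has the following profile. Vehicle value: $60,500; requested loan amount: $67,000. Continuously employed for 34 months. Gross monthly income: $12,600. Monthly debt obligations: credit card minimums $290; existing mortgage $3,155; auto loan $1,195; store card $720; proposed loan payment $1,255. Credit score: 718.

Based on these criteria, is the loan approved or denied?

LTV: 67,000 ÷ 60,500 = 110.7%, within 120% cap
Employment 34 ≥ 12 months
Total monthly debts = (290 + 3,155 + 1,195 + 720 + 1,255) = 6,615. Debt-to-income = 6,615/12,600 = 52.5% — over 50% limit
Credit score 718 ≥ 640 (meets)
Fails on DTI.

Denied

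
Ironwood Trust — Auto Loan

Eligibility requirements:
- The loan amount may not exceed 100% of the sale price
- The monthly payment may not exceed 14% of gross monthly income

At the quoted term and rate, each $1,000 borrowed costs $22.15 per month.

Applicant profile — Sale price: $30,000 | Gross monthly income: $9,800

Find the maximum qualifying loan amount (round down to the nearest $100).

$30,000

Payment cap: 14% × $9,800 = $1,372/month.
At $22.15 per $1,000, that supports 1,372/22.15 × 1,000 ≈ $61,941 → $61,900.
LTV cap: 100% × $30,000 = $30,000 → $30,000.
Binding constraint: loan-to-value.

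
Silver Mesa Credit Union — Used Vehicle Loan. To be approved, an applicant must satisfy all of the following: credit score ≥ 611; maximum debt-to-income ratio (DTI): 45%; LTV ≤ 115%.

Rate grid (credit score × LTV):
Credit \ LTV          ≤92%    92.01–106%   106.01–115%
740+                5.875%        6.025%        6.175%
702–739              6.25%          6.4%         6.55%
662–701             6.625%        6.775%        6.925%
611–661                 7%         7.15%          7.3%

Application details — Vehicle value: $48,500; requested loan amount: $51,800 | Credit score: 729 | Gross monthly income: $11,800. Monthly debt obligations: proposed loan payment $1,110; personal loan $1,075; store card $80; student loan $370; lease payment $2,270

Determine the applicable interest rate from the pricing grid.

6.55%

Credit score 729 ≥ 611; Total monthly debts = (1,110 + 1,075 + 80 + 370 + 2,270) = 4,905. DTI: 4,905 ÷ 11,800 = 41.6%, within the 45% cap
LTV: 51,800 ÷ 48,500 = 106.8%, within 115% cap
Score 729 is in the 702–739 band; LTV 106.8% is in the 106.01–115% band → 6.55%.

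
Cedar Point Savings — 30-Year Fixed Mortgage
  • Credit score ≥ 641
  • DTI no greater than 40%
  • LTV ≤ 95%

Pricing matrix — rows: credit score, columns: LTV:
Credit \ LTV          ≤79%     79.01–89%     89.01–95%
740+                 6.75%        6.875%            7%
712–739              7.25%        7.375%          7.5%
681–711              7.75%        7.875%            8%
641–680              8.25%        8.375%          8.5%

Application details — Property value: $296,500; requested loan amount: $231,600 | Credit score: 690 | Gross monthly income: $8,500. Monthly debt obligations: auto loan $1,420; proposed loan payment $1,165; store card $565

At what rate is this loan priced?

Credit score 690 ≥ 641; Total monthly debts = (1,420 + 1,165 + 565) = 3,150. DTI = 3,150/8,500 = 37.1% ≤ 40%
Loan-to-value = 231,600/296,500 = 78.1% — pass (95% max)
Row: 690 falls in 681–711. Column: 78.1% falls in ≤79%. Rate = 7.75%.

7.75%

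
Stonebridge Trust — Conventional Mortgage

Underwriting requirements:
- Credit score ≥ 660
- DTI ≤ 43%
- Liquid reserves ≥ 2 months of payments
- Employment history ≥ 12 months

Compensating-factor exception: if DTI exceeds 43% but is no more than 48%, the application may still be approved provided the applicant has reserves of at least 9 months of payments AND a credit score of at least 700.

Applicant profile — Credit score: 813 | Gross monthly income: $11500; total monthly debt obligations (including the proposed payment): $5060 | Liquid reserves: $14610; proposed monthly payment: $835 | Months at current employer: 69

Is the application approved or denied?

Approved

Credit score 813 ≥ 660 (meets base)
DTI: 5,060 ÷ 11,500 = 44%, over the 43% base limit.
Liquid reserves cover 14,610/835 = 17.5 months — ≥ 2 required
Employment 69 ≥ 12 months
44% falls in the override range (43%–48%), so the compensating-factor test applies.
Reserves 17.5 ≥ 9 months; credit score 813 ≥ 700.
Both compensating conditions met → exception applies.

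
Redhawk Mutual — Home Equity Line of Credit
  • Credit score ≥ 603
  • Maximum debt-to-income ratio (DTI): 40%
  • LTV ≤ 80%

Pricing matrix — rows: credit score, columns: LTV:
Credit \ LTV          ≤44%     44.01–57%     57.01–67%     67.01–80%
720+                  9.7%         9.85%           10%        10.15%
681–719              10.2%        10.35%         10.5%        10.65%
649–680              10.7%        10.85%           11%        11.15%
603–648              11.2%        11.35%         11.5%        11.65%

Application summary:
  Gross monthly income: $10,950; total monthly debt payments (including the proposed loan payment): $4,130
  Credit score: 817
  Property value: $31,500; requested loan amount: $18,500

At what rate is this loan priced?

Credit score 817 ≥ 603; DTI: 4,130 ÷ 10,950 = 37.7%, within the 40% cap
Loan-to-value = 18,500/31,500 = 58.7% — pass (80% max)
Credit 817 → row 720+; LTV 58.7% → column 57.01–67%. Grid cell → 10%.

10%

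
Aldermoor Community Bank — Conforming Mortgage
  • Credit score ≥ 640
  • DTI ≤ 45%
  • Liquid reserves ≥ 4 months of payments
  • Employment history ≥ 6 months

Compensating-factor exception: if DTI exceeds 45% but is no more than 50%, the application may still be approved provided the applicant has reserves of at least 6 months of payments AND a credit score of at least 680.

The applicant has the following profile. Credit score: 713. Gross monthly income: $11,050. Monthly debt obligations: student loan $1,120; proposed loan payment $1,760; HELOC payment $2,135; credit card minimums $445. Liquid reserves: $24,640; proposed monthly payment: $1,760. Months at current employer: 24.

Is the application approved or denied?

Approved

Credit score 713 ≥ 640 (meets base)
Total debts = (1,120 + 1,760 + 2,135 + 445) = 5,460. DTI: 5,460 ÷ 11,050 = 49.4%, over the 45% base limit.
Reserves = 24,640/1,760 = 14.0 months ≥ 4
Employment 24 ≥ 6 months
DTI 49.4% is within the 45%–50% exception band; checking compensating factors.
Reserves 14.0 ≥ 6 months; credit score 713 ≥ 680.
Both compensating conditions met → exception applies.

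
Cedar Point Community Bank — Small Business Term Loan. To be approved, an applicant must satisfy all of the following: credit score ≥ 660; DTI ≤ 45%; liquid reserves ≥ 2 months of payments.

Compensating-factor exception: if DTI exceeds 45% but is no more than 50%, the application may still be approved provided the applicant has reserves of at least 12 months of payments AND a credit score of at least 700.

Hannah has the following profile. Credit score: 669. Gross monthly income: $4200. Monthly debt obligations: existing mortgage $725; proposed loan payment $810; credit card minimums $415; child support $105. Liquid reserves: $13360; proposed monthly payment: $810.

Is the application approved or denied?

Credit score 669 ≥ 660 (meets base)
Total debts = (725 + 810 + 415 + 105) = 2,055. DTI = 2,055/4,200 = 48.9% > 45% — standard DTI limit exceeded.
Reserves: 13,360 ÷ 810 = 16.5 months (meets 2-month minimum)
48.9% falls in the override range (45%–50%), so the compensating-factor test applies.
Reserves 16.5 ≥ 12 months; credit score 669 < 700.
Override conditions not both satisfied; exception does not apply.

Denied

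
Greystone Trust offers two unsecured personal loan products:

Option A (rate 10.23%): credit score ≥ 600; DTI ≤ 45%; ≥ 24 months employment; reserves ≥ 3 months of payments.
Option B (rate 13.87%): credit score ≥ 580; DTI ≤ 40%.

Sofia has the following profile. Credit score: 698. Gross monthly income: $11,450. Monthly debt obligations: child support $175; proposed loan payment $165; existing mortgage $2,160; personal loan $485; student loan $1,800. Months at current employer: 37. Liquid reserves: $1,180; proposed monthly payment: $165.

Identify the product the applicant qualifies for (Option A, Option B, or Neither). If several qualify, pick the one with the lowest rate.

Total debts = (175 + 165 + 2,160 + 485 + 1,800) = 4,785; DTI = 4,785/11,450 = 41.8%.
Reserves = 1,180/165 = 7.2 months.
Option A: score 698 ≥ 600; DTI 41.8% ≤ 45%; employment 37 ≥ 24 mo; reserves 7.2 ≥ 3 mo → qualifies.
Option B: score 698 ≥ 580; DTI 41.8% > 40% → does not qualify.

Option A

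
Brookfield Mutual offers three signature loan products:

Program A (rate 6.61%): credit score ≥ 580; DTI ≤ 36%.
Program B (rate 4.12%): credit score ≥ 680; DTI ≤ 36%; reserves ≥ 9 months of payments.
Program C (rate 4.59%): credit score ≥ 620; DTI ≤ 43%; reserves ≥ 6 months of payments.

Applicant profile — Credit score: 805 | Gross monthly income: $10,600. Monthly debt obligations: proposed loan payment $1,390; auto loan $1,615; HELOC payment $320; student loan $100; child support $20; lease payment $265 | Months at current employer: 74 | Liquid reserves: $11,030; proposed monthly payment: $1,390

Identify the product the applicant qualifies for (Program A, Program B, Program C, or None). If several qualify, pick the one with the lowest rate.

Total debts = (1,390 + 1,615 + 320 + 100 + 20 + 265) = 3,710; DTI = 3,710/10,600 = 35%.
Reserves = 11,030/1,390 = 7.9 months.
Program A: score 805 ≥ 580; DTI 35% ≤ 36% → qualifies.
Program B: score 805 ≥ 680; DTI 35% ≤ 36%; reserves 7.9 < 9 mo → does not qualify.
Program C: score 805 ≥ 620; DTI 35% ≤ 43%; reserves 7.9 ≥ 6 mo → qualifies.
Qualifying: Program A, Program C. Lowest rate is 4.59% → Program C.

Program C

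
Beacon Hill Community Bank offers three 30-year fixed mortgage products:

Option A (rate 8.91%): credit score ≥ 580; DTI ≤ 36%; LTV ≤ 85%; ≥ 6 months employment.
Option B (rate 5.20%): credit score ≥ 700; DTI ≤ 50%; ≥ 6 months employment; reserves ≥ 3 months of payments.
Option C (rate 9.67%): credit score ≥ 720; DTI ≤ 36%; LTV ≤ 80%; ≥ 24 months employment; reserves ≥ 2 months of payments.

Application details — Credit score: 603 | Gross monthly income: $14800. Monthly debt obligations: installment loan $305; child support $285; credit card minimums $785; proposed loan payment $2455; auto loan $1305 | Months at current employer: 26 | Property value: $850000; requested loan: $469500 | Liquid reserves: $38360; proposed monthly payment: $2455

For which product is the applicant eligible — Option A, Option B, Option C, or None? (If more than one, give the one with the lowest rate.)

Total debts = (305 + 285 + 785 + 2,455 + 1,305) = 5,135; DTI = 5,135/14,800 = 34.7%.
LTV = 469,500/850,000 = 55.2%.
Reserves = 38,360/2,455 = 15.6 months.
Option A: score 603 ≥ 580; DTI 34.7% ≤ 36%; LTV 55.2% ≤ 85%; employment 26 ≥ 6 mo → qualifies.
Option B: score 603 < 700; DTI 34.7% ≤ 50%; employment 26 ≥ 6 mo; reserves 15.6 ≥ 3 mo → does not qualify.
Option C: score 603 < 720; DTI 34.7% ≤ 36%; LTV 55.2% ≤ 80%; employment 26 ≥ 24 mo; reserves 15.6 ≥ 2 mo → does not qualify.

Option A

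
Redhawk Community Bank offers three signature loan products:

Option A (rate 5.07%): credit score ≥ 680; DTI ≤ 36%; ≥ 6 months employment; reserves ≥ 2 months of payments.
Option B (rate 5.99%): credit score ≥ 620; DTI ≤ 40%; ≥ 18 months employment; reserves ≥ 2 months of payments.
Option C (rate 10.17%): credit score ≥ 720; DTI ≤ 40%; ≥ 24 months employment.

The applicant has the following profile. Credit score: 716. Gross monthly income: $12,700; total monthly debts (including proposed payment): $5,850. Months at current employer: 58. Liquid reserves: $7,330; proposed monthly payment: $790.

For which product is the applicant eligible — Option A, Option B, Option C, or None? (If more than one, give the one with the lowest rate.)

DTI = 5,850/12,700 = 46.1%.
Reserves = 7,330/790 = 9.3 months.
Option A: score 716 ≥ 680; DTI 46.1% > 36%; employment 58 ≥ 6 mo; reserves 9.3 ≥ 2 mo → does not qualify.
Option B: score 716 ≥ 620; DTI 46.1% > 40%; employment 58 ≥ 18 mo; reserves 9.3 ≥ 2 mo → does not qualify.
Option C: score 716 < 720; DTI 46.1% > 40%; employment 58 ≥ 24 mo → does not qualify.

None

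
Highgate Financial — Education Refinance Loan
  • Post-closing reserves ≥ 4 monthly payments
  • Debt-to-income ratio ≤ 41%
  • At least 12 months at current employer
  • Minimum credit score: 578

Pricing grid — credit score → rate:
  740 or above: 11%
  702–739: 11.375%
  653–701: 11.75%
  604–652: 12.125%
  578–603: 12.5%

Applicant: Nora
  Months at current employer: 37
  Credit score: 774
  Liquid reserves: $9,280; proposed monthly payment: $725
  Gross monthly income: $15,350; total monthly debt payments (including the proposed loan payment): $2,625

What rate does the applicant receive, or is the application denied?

Approved at 11%

Credit score 774 ≥ 578 (meets minimum)
Employment 37 ≥ 12 months
Debt-to-income = 2,625/15,350 = 17.1% — meets 41% limit
Liquid reserves cover 9,280/725 = 12.8 months — ≥ 4 required
All requirements met. Score 774 falls in the 740 or above tier → 11%.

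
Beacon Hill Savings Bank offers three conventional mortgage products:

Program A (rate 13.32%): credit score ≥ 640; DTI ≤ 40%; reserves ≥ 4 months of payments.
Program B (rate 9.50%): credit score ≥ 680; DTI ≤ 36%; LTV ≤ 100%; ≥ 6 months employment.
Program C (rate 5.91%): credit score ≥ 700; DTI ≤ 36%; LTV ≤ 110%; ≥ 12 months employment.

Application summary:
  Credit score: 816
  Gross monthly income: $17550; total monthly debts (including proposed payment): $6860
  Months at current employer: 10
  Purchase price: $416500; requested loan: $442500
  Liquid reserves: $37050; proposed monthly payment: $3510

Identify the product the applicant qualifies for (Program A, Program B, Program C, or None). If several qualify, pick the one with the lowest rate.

Program A

DTI = 6,860/17,550 = 39.1%.
LTV = 442,500/416,500 = 106.2%.
Reserves = 37,050/3,510 = 10.6 months.
Program A: score 816 ≥ 640; DTI 39.1% ≤ 40%; reserves 10.6 ≥ 4 mo → qualifies.
Program B: score 816 ≥ 680; DTI 39.1% > 36%; LTV 106.2% > 100%; employment 10 ≥ 6 mo → does not qualify.
Program C: score 816 ≥ 700; DTI 39.1% > 36%; LTV 106.2% ≤ 110%; employment 10 < 12 mo → does not qualify.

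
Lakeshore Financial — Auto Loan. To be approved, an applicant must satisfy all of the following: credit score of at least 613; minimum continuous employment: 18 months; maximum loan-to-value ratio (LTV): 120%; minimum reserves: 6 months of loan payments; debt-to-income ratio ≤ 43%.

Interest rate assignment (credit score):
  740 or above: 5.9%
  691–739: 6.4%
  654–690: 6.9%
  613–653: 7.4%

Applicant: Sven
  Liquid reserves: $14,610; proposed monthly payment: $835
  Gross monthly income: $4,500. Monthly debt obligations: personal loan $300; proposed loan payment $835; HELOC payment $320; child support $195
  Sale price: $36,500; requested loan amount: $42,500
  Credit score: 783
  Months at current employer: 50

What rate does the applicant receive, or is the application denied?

Approved at 5.9%

Credit score 783 ≥ 613 (meets minimum)
Reserves = 14,610/835 = 17.5 months ≥ 6
Total monthly debts = (300 + 835 + 320 + 195) = 1,650. DTI = 1,650/4,500 = 36.7% ≤ 43%
LTV: 42,500 ÷ 36,500 = 116.4%, within 120% cap
Employment 50 ≥ 18 months
All requirements met. Score 783 falls in the 740 or above tier → 5.9%.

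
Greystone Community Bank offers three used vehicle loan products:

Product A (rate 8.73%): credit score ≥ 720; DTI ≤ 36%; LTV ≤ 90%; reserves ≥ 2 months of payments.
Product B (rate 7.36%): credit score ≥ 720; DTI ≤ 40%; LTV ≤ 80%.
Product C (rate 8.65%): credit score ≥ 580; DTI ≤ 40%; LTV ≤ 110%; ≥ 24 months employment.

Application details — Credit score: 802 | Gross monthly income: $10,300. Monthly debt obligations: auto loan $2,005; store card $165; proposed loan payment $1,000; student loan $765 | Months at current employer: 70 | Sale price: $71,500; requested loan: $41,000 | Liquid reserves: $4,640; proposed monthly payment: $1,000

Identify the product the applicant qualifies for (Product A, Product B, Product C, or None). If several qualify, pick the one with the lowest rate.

Product B

Total debts = (2,005 + 165 + 1,000 + 765) = 3,935; DTI = 3,935/10,300 = 38.2%.
LTV = 41,000/71,500 = 57.3%.
Reserves = 4,640/1,000 = 4.6 months.
Product A: score 802 ≥ 720; DTI 38.2% > 36%; LTV 57.3% ≤ 90%; reserves 4.6 ≥ 2 mo → does not qualify.
Product B: score 802 ≥ 720; DTI 38.2% ≤ 40%; LTV 57.3% ≤ 80% → qualifies.
Product C: score 802 ≥ 580; DTI 38.2% ≤ 40%; LTV 57.3% ≤ 110%; employment 70 ≥ 24 mo → qualifies.
Qualifying: Product B, Product C. Lowest rate is 7.36% → Product B.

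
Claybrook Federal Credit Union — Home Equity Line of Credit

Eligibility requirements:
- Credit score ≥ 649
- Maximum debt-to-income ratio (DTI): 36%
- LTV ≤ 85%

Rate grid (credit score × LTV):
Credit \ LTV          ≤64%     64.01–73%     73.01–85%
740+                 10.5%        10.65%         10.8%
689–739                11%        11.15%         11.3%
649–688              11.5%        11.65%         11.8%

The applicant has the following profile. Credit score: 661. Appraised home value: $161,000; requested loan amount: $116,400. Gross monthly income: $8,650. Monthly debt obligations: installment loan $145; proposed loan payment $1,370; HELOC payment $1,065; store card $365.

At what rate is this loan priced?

Credit score 661 ≥ 649; Total monthly debts = (145 + 1,370 + 1,065 + 365) = 2,945. DTI = 2,945/8,650 = 34% ≤ 36%
LTV: 116,400 ÷ 161,000 = 72.3%, within 85% cap
Credit 661 → row 649–688; LTV 72.3% → column 64.01–73%. Grid cell → 11.65%.

11.65%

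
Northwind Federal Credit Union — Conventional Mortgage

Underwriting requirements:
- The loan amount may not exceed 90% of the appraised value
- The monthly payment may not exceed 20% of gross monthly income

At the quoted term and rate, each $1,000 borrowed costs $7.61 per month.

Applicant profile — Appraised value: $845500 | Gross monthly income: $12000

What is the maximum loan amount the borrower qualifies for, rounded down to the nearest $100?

$315,300

Payment cap: 20% × $12,000 = $2,400/month.
At $7.61 per $1,000, that supports 2,400/7.61 × 1,000 ≈ $315,374 → $315,300.
LTV cap: 90% × $845,500 = $760,950 → $760,900.
Binding constraint: payment-to-income.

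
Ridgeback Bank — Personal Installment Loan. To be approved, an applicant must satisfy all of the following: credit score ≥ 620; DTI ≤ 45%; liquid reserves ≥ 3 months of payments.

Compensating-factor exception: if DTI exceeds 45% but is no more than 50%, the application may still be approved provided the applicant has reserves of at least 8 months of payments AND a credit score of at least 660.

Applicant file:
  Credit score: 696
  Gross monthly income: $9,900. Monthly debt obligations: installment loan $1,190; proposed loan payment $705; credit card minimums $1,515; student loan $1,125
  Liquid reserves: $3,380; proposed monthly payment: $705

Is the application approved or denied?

Denied

Credit score 696 ≥ 620 (meets base)
Total debts = (1,190 + 705 + 1,515 + 1,125) = 4,535. DTI: 4,535 ÷ 9,900 = 45.8%, over the 45% base limit.
Liquid reserves cover 3,380/705 = 4.8 months — ≥ 3 required
DTI 45.8% is within the 45%–50% exception band; checking compensating factors.
Override check — reserves: 4.8 mo (short of 8); score: 696 (ok).
Compensating-factor requirement not fully met.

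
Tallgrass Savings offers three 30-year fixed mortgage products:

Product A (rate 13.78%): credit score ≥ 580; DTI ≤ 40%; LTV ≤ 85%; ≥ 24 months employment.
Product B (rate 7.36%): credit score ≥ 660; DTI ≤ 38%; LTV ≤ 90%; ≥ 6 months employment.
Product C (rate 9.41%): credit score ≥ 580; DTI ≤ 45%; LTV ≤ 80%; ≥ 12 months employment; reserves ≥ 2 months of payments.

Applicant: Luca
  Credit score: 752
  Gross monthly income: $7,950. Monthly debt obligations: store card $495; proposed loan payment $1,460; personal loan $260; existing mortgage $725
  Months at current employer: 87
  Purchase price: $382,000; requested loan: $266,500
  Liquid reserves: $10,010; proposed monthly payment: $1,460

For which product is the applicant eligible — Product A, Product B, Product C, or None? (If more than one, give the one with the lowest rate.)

Product B

Total debts = (495 + 1,460 + 260 + 725) = 2,940; DTI = 2,940/7,950 = 37%.
LTV = 266,500/382,000 = 69.8%.
Reserves = 10,010/1,460 = 6.9 months.
Product A: score 752 ≥ 580; DTI 37% ≤ 40%; LTV 69.8% ≤ 85%; employment 87 ≥ 24 mo → qualifies.
Product B: score 752 ≥ 660; DTI 37% ≤ 38%; LTV 69.8% ≤ 90%; employment 87 ≥ 6 mo → qualifies.
Product C: score 752 ≥ 580; DTI 37% ≤ 45%; LTV 69.8% ≤ 80%; employment 87 ≥ 12 mo; reserves 6.9 ≥ 2 mo → qualifies.
Qualifying: Product A, Product B, Product C. Lowest rate is 7.36% → Product B.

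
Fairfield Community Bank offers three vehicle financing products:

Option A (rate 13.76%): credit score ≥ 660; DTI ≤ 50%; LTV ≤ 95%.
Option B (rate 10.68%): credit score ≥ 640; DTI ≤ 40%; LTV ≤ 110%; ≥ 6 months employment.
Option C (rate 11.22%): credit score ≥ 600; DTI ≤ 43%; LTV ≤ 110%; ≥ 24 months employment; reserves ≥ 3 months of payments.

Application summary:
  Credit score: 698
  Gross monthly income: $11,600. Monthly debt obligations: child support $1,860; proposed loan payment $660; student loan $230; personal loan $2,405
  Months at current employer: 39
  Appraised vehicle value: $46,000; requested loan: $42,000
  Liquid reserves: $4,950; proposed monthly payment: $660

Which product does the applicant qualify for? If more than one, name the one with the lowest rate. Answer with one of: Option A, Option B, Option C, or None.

Option A

Total debts = (1,860 + 660 + 230 + 2,405) = 5,155; DTI = 5,155/11,600 = 44.4%.
LTV = 42,000/46,000 = 91.3%.
Reserves = 4,950/660 = 7.5 months.
Option A: score 698 ≥ 660; DTI 44.4% ≤ 50%; LTV 91.3% ≤ 95% → qualifies.
Option B: score 698 ≥ 640; DTI 44.4% > 40%; LTV 91.3% ≤ 110%; employment 39 ≥ 6 mo → does not qualify.
Option C: score 698 ≥ 600; DTI 44.4% > 43%; LTV 91.3% ≤ 110%; employment 39 ≥ 24 mo; reserves 7.5 ≥ 3 mo → does not qualify.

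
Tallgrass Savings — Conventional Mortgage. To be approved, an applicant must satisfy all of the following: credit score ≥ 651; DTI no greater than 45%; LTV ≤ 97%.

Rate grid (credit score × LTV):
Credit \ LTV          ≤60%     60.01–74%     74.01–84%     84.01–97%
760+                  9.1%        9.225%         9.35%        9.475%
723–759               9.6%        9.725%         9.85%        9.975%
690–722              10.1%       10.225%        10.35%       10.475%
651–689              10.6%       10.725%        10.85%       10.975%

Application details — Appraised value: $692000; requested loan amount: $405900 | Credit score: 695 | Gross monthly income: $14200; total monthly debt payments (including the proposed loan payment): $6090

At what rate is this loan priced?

Credit score 695 ≥ 651; DTI = 6,090/14,200 = 42.9% ≤ 45%
LTV = 405,900/692,000 = 58.7% ≤ 97%
Row: 695 falls in 690–722. Column: 58.7% falls in ≤60%. Rate = 10.1%.

10.1%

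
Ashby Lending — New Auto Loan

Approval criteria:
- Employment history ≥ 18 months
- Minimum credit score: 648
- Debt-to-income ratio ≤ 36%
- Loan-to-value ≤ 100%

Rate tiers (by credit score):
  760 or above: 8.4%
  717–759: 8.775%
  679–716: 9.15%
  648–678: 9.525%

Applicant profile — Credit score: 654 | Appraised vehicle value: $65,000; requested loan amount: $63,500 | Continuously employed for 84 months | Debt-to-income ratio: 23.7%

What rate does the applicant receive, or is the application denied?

Approved at 9.525%

Credit score 654 ≥ 648 (meets minimum)
Employment 84 ≥ 18 months
LTV: 63,500 ÷ 65,000 = 97.7%, within 100% cap
DTI 23.7% is within the 36% limit
All requirements met. Score 654 falls in the 648–678 tier → 9.525%.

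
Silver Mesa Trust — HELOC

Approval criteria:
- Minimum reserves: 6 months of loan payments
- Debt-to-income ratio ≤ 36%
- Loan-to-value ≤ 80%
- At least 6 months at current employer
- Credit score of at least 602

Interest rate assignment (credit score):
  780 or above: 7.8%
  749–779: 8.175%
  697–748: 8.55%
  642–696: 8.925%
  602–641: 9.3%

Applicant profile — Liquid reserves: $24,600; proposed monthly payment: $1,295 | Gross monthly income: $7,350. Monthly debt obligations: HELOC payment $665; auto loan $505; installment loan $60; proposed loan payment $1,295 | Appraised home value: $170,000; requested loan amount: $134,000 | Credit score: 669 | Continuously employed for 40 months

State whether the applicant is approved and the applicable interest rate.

Approved at 8.925%

Credit score 669 ≥ 602 (meets minimum)
Employment 40 ≥ 6 months
Reserves = 24,600/1,295 = 19.0 months ≥ 6
LTV: 134,000 ÷ 170,000 = 78.8%, within 80% cap
Total monthly debts = (665 + 505 + 60 + 1,295) = 2,525. DTI: 2,525 ÷ 7,350 = 34.4%, within the 36% cap
All requirements met. Score 669 falls in the 642–696 tier → 8.925%.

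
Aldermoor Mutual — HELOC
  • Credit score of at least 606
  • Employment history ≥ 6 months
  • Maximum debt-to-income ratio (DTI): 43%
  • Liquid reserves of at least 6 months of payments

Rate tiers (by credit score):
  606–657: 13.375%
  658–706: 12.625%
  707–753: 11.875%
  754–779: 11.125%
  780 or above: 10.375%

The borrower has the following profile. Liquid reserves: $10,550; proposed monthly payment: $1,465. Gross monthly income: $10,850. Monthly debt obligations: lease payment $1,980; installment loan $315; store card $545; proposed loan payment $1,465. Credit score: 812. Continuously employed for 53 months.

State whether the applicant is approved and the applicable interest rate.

Credit score 812 ≥ 606 (meets minimum)
Reserves: 10,550 ÷ 1,465 = 7.2 months (meets 6-month minimum)
Employment 53 ≥ 6 months
Total monthly debts = (1,980 + 315 + 545 + 1,465) = 4,305. DTI: 4,305 ÷ 10,850 = 39.7%, within the 43% cap
All requirements met. Score 812 falls in the 780 or above tier → 10.375%.

Approved at 10.375%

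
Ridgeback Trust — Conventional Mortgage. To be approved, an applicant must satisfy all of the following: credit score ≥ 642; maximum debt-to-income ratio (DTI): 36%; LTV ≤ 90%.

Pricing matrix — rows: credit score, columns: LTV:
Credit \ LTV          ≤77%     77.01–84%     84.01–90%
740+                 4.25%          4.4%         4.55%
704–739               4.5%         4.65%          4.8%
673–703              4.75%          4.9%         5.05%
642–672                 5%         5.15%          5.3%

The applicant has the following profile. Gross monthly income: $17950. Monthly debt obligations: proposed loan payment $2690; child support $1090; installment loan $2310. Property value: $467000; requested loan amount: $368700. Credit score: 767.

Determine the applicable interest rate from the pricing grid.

Credit score 767 ≥ 642; Total monthly debts = (2,690 + 1,090 + 2,310) = 6,090. Debt-to-income = 6,090/17,950 = 33.9% — meets 36% limit
LTV = 368,700/467,000 = 79% ≤ 90%
Credit 767 → row 740+; LTV 79% → column 77.01–84%. Grid cell → 4.4%.

4.4%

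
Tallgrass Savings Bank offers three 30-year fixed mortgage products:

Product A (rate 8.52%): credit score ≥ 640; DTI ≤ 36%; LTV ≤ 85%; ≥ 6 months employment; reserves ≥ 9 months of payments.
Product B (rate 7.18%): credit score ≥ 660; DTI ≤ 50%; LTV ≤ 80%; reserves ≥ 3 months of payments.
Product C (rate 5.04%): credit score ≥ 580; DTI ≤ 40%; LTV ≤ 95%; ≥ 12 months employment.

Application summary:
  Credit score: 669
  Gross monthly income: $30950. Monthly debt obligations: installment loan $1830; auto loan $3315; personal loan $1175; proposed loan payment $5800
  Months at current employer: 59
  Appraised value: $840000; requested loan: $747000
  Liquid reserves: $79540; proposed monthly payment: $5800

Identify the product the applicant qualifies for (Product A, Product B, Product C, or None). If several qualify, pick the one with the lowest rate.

Product C

Total debts = (1,830 + 3,315 + 1,175 + 5,800) = 12,120; DTI = 12,120/30,950 = 39.2%.
LTV = 747,000/840,000 = 88.9%.
Reserves = 79,540/5,800 = 13.7 months.
Product A: score 669 ≥ 640; DTI 39.2% > 36%; LTV 88.9% > 85%; employment 59 ≥ 6 mo; reserves 13.7 ≥ 9 mo → does not qualify.
Product B: score 669 ≥ 660; DTI 39.2% ≤ 50%; LTV 88.9% > 80%; reserves 13.7 ≥ 3 mo → does not qualify.
Product C: score 669 ≥ 580; DTI 39.2% ≤ 40%; LTV 88.9% ≤ 95%; employment 59 ≥ 12 mo → qualifies.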